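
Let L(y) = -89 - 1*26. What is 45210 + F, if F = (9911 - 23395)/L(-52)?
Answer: 5212634/115 ≈ 45327.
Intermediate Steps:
L(y) = -115 (L(y) = -89 - 26 = -115)
F = 13484/115 (F = (9911 - 23395)/(-115) = -13484*(-1/115) = 13484/115 ≈ 117.25)
45210 + F = 45210 + 13484/115 = 5212634/115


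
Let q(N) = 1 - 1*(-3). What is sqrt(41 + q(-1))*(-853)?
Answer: -2559*sqrt(5) ≈ -5722.1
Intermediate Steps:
q(N) = 4 (q(N) = 1 + 3 = 4)
sqrt(41 + q(-1))*(-853) = sqrt(41 + 4)*(-853) = sqrt(45)*(-853) = (3*sqrt(5))*(-853) = -2559*sqrt(5)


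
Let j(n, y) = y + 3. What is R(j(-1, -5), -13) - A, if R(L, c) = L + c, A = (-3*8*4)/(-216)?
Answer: -139/9 ≈ -15.444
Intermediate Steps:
j(n, y) = 3 + y
A = 4/9 (A = -24*4*(-1/216) = -96*(-1/216) = 4/9 ≈ 0.44444)
R(j(-1, -5), -13) - A = ((3 - 5) - 13) - 1*4/9 = (-2 - 13) - 4/9 = -15 - 4/9 = -139/9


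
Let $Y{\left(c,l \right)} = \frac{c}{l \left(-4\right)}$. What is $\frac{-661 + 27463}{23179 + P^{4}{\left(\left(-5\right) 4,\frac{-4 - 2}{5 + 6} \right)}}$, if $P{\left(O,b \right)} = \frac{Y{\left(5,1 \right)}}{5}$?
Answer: $\frac{6861312}{5933825} \approx 1.1563$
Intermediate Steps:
$Y{\left(c,l \right)} = - \frac{c}{4 l}$ ($Y{\left(c,l \right)} = \frac{c}{\left(-4\right) l} = c \left(- \frac{1}{4 l}\right) = - \frac{c}{4 l}$)
$P{\left(O,b \right)} = - \frac{1}{4}$ ($P{\left(O,b \right)} = \frac{\left(- \frac{1}{4}\right) 5 \cdot 1^{-1}}{5} = \left(- \frac{1}{4}\right) 5 \cdot 1 \cdot \frac{1}{5} = \left(- \frac{5}{4}\right) \frac{1}{5} = - \frac{1}{4}$)
$\frac{-661 + 27463}{23179 + P^{4}{\left(\left(-5\right) 4,\frac{-4 - 2}{5 + 6} \right)}} = \frac{-661 + 27463}{23179 + \left(- \frac{1}{4}\right)^{4}} = \frac{26802}{23179 + \frac{1}{256}} = \frac{26802}{\frac{5933825}{256}} = 26802 \cdot \frac{256}{5933825} = \frac{6861312}{5933825}$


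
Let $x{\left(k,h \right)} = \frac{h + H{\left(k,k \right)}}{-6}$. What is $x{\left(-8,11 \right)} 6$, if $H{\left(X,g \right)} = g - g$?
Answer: $-11$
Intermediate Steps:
$H{\left(X,g \right)} = 0$
$x{\left(k,h \right)} = - \frac{h}{6}$ ($x{\left(k,h \right)} = \frac{h + 0}{-6} = h \left(- \frac{1}{6}\right) = - \frac{h}{6}$)
$x{\left(-8,11 \right)} 6 = \left(- \frac{1}{6}\right) 11 \cdot 6 = \left(- \frac{11}{6}\right) 6 = -11$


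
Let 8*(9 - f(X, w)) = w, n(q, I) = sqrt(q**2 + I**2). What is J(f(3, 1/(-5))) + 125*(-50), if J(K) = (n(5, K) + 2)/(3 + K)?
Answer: -3006170/481 + sqrt(170321)/481 ≈ -6249.0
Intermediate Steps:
n(q, I) = sqrt(I**2 + q**2)
f(X, w) = 9 - w/8
J(K) = (2 + sqrt(25 + K**2))/(3 + K) (J(K) = (sqrt(K**2 + 5**2) + 2)/(3 + K) = (sqrt(K**2 + 25) + 2)/(3 + K) = (sqrt(25 + K**2) + 2)/(3 + K) = (2 + sqrt(25 + K**2))/(3 + K))
J(f(3, 1/(-5))) + 125*(-50) = (2 + sqrt(25 + (9 - 1/8/(-5))**2))/(3 + (9 - 1/8/(-5))) + 125*(-50) = (2 + sqrt(25 + (9 - 1/8*(-1/5))**2))/(3 + (9 - 1/8*(-1/5))) - 6250 = (2 + sqrt(25 + (9 + 1/40)**2))/(3 + (9 + 1/40)) - 6250 = (2 + sqrt(25 + (361/40)**2))/(3 + 361/40) - 6250 = (2 + sqrt(25 + 130321/1600))/(481/40) - 6250 = 40*(2 + sqrt(170321/1600))/481 - 6250 = 40*(2 + sqrt(170321)/40)/481 - 6250 = (80/481 + sqrt(170321)/481) - 6250 = -3006170/481 + sqrt(170321)/481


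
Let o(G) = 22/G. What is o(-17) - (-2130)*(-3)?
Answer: -108652/17 ≈ -6391.3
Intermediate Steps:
o(-17) - (-2130)*(-3) = 22/(-17) - (-2130)*(-3) = 22*(-1/17) - 71*90 = -22/17 - 6390 = -108652/17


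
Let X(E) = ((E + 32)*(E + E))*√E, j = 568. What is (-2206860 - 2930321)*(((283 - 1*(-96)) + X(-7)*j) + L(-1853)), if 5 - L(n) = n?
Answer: -11491873897 + 1021271582800*I*√7 ≈ -1.1492e+10 + 2.702e+12*I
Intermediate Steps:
L(n) = 5 - n
X(E) = 2*E^(3/2)*(32 + E) (X(E) = ((32 + E)*(2*E))*√E = (2*E*(32 + E))*√E = 2*E^(3/2)*(32 + E))
(-2206860 - 2930321)*(((283 - 1*(-96)) + X(-7)*j) + L(-1853)) = (-2206860 - 2930321)*(((283 - 1*(-96)) + (2*(-7)^(3/2)*(32 - 7))*568) + (5 - 1*(-1853))) = -5137181*(((283 + 96) + (2*(-7*I*√7)*25)*568) + (5 + 1853)) = -5137181*((379 - 350*I*√7*568) + 1858) = -5137181*((379 - 198800*I*√7) + 1858) = -5137181*(2237 - 198800*I*√7) = -11491873897 + 1021271582800*I*√7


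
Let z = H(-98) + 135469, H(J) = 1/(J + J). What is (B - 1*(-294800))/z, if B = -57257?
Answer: 15519476/8850641 ≈ 1.7535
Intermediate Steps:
H(J) = 1/(2*J)
z = 26551923/196 (z = (½)/(-98) + 135469 = (½)*(-1/98) + 135469 = -1/196 + 135469 = 26551923/196 ≈ 1.3547e+5)
(B - 1*(-294800))/z = (-57257 - 1*(-294800))/(26551923/196) = (-57257 + 294800)*(196/26551923) = 237543*(196/26551923) = 15519476/8850641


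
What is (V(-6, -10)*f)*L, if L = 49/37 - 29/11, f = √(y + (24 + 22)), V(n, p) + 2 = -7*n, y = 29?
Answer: -106800*√3/407 ≈ -454.50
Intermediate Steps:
V(n, p) = -2 - 7*n
f = 5*√3 (f = √(29 + (24 + 22)) = √(29 + 46) = √75 = 5*√3 ≈ 8.6602)
L = -534/407 (L = 49*(1/37) - 29*1/11 = 49/37 - 29/11 = -534/407 ≈ -1.3120)
(V(-6, -10)*f)*L = ((-2 - 7*(-6))*(5*√3))*(-534/407) = ((-2 + 42)*(5*√3))*(-534/407) = (40*(5*√3))*(-534/407) = (200*√3)*(-534/407) = -106800*√3/407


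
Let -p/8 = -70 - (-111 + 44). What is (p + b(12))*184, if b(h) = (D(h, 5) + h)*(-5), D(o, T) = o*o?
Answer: -139104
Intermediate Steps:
D(o, T) = o²
b(h) = -5*h - 5*h² (b(h) = (h² + h)*(-5) = (h + h²)*(-5) = -5*h - 5*h²)
p = 24 (p = -8*(-70 - (-111 + 44)) = -8*(-70 - 1*(-67)) = -8*(-70 + 67) = -8*(-3) = 24)
(p + b(12))*184 = (24 + 5*12*(-1 - 1*12))*184 = (24 + 5*12*(-1 - 12))*184 = (24 + 5*12*(-13))*184 = (24 - 780)*184 = -756*184 = -139104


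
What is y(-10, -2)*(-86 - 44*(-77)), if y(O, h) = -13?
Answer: -42926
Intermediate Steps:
y(-10, -2)*(-86 - 44*(-77)) = -13*(-86 - 44*(-77)) = -13*(-86 + 3388) = -13*3302 = -42926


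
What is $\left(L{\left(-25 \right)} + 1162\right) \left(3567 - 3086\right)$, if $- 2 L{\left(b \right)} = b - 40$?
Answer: $\frac{1149109}{2} \approx 5.7455 \cdot 10^{5}$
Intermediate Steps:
$L{\left(b \right)} = 20 - \frac{b}{2}$ ($L{\left(b \right)} = - \frac{b - 40}{2} = - \frac{-40 + b}{2} = 20 - \frac{b}{2}$)
$\left(L{\left(-25 \right)} + 1162\right) \left(3567 - 3086\right) = \left(\left(20 - - \frac{25}{2}\right) + 1162\right) \left(3567 - 3086\right) = \left(\left(20 + \frac{25}{2}\right) + 1162\right) \left(3567 - 3086\right) = \left(\frac{65}{2} + 1162\right) 481 = \frac{2389}{2} \cdot 481 = \frac{1149109}{2}$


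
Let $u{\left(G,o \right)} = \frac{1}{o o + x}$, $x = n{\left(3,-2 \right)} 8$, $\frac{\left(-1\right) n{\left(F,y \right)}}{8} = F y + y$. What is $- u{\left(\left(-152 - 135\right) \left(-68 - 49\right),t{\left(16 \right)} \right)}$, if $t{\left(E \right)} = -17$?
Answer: $- \frac{1}{801} \approx -0.0012484$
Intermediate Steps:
$n{\left(F,y \right)} = - 8 y - 8 F y$ ($n{\left(F,y \right)} = - 8 \left(F y + y\right) = - 8 \left(y + F y\right) = - 8 y - 8 F y$)
$x = 512$ ($x = \left(-8\right) \left(-2\right) \left(1 + 3\right) 8 = \left(-8\right) \left(-2\right) 4 \cdot 8 = 64 \cdot 8 = 512$)
$u{\left(G,o \right)} = \frac{1}{512 + o^{2}}$ ($u{\left(G,o \right)} = \frac{1}{o o + 512} = \frac{1}{o^{2} + 512} = \frac{1}{512 + o^{2}}$)
$- u{\left(\left(-152 - 135\right) \left(-68 - 49\right),t{\left(16 \right)} \right)} = - \frac{1}{512 + \left(-17\right)^{2}} = - \frac{1}{512 + 289} = - \frac{1}{801}$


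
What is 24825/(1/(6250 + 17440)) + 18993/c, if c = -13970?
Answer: 8215816353507/13970 ≈ 5.8810e+8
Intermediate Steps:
24825/(1/(6250 + 17440)) + 18993/c = 24825/(1/(6250 + 17440)) + 18993/(-13970) = 24825/(1/23690) + 18993*(-1/13970) = 24825/(1/23690) - 18993/13970 = 24825*23690 - 18993/13970 = 588104250 - 18993/13970 = 8215816353507/13970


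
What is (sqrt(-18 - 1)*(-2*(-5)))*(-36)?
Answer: -360*I*sqrt(19) ≈ -1569.2*I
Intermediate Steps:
(sqrt(-18 - 1)*(-2*(-5)))*(-36) = (sqrt(-19)*10)*(-36) = ((I*sqrt(19))*10)*(-36) = (10*I*sqrt(19))*(-36) = -360*I*sqrt(19)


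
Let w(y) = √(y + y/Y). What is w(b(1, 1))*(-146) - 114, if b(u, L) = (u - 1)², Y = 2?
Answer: -114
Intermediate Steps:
b(u, L) = (-1 + u)²
w(y) = √6*√y/2 (w(y) = √(y + y/2) = √(3*y/2) = √6*√y/2)
w(b(1, 1))*(-146) - 114 = (√6*√((-1 + 1)²)/2)*(-146) - 114 = (√6*√(0²)/2)*(-146) - 114 = (√6*√0/2)*(-146) - 114 = ((½)*√6*0)*(-146) - 114 = 0*(-146) - 114 = 0 - 114 = -114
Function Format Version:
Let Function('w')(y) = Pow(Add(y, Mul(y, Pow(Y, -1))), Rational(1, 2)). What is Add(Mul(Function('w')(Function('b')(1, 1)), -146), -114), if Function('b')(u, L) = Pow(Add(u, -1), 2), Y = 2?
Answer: -114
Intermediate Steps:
Function('b')(u, L) = Pow(Add(-1, u), 2)
Function('w')(y) = Mul(Rational(1, 2), Pow(6, Rational(1, 2)), Pow(y, Rational(1, 2))) (Function('w')(y) = Pow(Add(y, Mul(y, Pow(2, -1))), Rational(1, 2)) = Pow(Add(y, Mul(y, Rational(1, 2))), Rational(1, 2)) = Pow(Add(y, Mul(Rational(1, 2), y)), Rational(1, 2)) = Pow(Mul(Rational(3, 2), y), Rational(1, 2)) = Mul(Rational(1, 2), Pow(6, Rational(1, 2)), Pow(y, Rational(1, 2))))
Add(Mul(Function('w')(Function('b')(1, 1)), -146), -114) = Add(Mul(Mul(Rational(1, 2), Pow(6, Rational(1, 2)), Pow(Pow(Add(-1, 1), 2), Rational(1, 2))), -146), -114) = Add(Mul(Mul(Rational(1, 2), Pow(6, Rational(1, 2)), Pow(Pow(0, 2), Rational(1, 2))), -146), -114) = Add(Mul(Mul(Rational(1, 2), Pow(6, Rational(1, 2)), Pow(0, Rational(1, 2))), -146), -114) = Add(Mul(Mul(Rational(1, 2), Pow(6, Rational(1, 2)), 0), -146), -114) = Add(Mul(0, -146), -114) = Add(0, -114) = -114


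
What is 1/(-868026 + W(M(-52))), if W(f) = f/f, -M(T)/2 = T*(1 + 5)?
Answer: -1/868025 ≈ -1.1520e-6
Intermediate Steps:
M(T) = -12*T (M(T) = -2*T*(1 + 5) = -2*T*6 = -12*T)
W(f) = 1
1/(-868026 + W(M(-52))) = 1/(-868026 + 1) = 1/(-868025) = -1/868025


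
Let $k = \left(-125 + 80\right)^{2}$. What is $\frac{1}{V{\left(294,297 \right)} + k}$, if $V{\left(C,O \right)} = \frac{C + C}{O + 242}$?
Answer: $\frac{11}{22287} \approx 0.00049356$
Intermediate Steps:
$k = 2025$ ($k = \left(-45\right)^{2} = 2025$)
$V{\left(C,O \right)} = \frac{2 C}{242 + O}$
$\frac{1}{V{\left(294,297 \right)} + k} = \frac{1}{2 \cdot 294 \frac{1}{242 + 297} + 2025} = \frac{1}{2 \cdot 294 \cdot \frac{1}{539} + 2025} = \frac{1}{\frac{12}{11} + 2025} = \frac{1}{\frac{22287}{11}} = \frac{11}{22287}$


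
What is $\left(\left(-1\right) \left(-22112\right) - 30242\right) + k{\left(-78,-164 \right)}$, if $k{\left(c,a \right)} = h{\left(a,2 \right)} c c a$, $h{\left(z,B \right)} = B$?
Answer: $-2003682$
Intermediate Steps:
$k{\left(c,a \right)} = 2 a c^{2}$ ($k{\left(c,a \right)} = 2 c c a = 2 c a c = 2 a c^{2}$)
$\left(\left(-1\right) \left(-22112\right) - 30242\right) + k{\left(-78,-164 \right)} = \left(\left(-1\right) \left(-22112\right) - 30242\right) + 2 \left(-164\right) \left(-78\right)^{2} = \left(22112 - 30242\right) + 2 \left(-164\right) 6084 = -8130 - 1995552 = -2003682$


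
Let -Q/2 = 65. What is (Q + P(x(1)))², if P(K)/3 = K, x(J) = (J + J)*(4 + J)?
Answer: 10000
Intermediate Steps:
x(J) = 2*J*(4 + J) (x(J) = (2*J)*(4 + J) = 2*J*(4 + J))
Q = -130 (Q = -2*65 = -130)
P(K) = 3*K
(Q + P(x(1)))² = (-130 + 3*(2*1*(4 + 1)))² = (-130 + 3*(2*1*5))² = (-130 + 3*10)² = (-130 + 30)² = (-100)² = 10000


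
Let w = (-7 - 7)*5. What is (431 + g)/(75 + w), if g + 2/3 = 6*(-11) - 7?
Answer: 1072/15 ≈ 71.467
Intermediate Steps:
w = -70 (w = -14*5 = -70)
g = -221/3 (g = -⅔ + (6*(-11) - 7) = -⅔ + (-66 - 7) = -⅔ - 73 = -221/3 ≈ -73.667)
(431 + g)/(75 + w) = (431 - 221/3)/(75 - 70) = (1072/3)/5 = (1072/3)*(⅕) = 1072/15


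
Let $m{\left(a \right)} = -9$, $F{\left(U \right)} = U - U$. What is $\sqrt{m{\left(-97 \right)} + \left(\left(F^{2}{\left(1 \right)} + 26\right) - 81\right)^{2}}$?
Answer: $2 \sqrt{754} \approx 54.918$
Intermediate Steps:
$F{\left(U \right)} = 0$
$\sqrt{m{\left(-97 \right)} + \left(\left(F^{2}{\left(1 \right)} + 26\right) - 81\right)^{2}} = \sqrt{-9 + \left(\left(0^{2} + 26\right) - 81\right)^{2}} = \sqrt{-9 + \left(\left(0 + 26\right) - 81\right)^{2}} = \sqrt{-9 + \left(26 - 81\right)^{2}} = \sqrt{-9 + \left(-55\right)^{2}} = \sqrt{-9 + 3025} = \sqrt{3016} = 2 \sqrt{754}$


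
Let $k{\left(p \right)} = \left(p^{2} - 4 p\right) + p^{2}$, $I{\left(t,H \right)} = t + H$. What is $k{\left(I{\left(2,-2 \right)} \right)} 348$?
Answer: $0$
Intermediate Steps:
$I{\left(t,H \right)} = H + t$
$k{\left(p \right)} = - 4 p + 2 p^{2}$
$k{\left(I{\left(2,-2 \right)} \right)} 348 = 2 \left(-2 + 2\right) \left(-2 + \left(-2 + 2\right)\right) 348 = 2 \cdot 0 \left(-2 + 0\right) 348 = 2 \cdot 0 \left(-2\right) 348 = 0 \cdot 348 = 0$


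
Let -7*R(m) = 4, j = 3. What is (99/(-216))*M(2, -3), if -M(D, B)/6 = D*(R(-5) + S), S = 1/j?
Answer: -55/42 ≈ -1.3095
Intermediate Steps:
R(m) = -4/7 (R(m) = -⅐*4 = -4/7)
S = ⅓ (S = 1/3 = ⅓ ≈ 0.33333)
M(D, B) = 10*D/7 (M(D, B) = -6*D*(-4/7 + ⅓) = -6*D*(-5)/21 = -(-10)*D/7 = 10*D/7)
(99/(-216))*M(2, -3) = (99/(-216))*((10/7)*2) = (99*(-1/216))*(20/7) = -11/24*20/7 = -55/42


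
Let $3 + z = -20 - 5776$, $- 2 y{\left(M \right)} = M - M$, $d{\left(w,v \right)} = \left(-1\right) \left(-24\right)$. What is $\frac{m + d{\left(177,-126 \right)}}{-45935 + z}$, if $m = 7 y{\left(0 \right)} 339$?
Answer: $- \frac{12}{25867} \approx -0.00046391$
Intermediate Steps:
$d{\left(w,v \right)} = 24$
$y{\left(M \right)} = 0$ ($y{\left(M \right)} = - \frac{M - M}{2} = \left(- \frac{1}{2}\right) 0 = 0$)
$z = -5799$ ($z = -3 - 5796 = -5799$)
$m = 0$ ($m = 7 \cdot 0 \cdot 339 = 0 \cdot 339 = 0$)
$\frac{m + d{\left(177,-126 \right)}}{-45935 + z} = \frac{0 + 24}{-45935 - 5799} = \frac{24}{-51734} = 24 \left(- \frac{1}{51734}\right) = - \frac{12}{25867}$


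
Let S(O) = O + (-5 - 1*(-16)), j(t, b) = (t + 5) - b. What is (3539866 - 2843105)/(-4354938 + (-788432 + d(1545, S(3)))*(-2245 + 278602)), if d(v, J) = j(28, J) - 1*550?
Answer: -696761/218039802729 ≈ -3.1956e-6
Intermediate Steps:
j(t, b) = 5 + t - b (j(t, b) = (5 + t) - b = 5 + t - b)
S(O) = 11 + O (S(O) = O + (-5 + 16) = O + 11 = 11 + O)
d(v, J) = -517 - J (d(v, J) = (5 + 28 - J) - 1*550 = (33 - J) - 550 = -517 - J)
(3539866 - 2843105)/(-4354938 + (-788432 + d(1545, S(3)))*(-2245 + 278602)) = (3539866 - 2843105)/(-4354938 + (-788432 + (-517 - (11 + 3)))*(-2245 + 278602)) = 696761/(-4354938 + (-788432 + (-517 - 1*14))*276357) = 696761/(-4354938 + (-788432 + (-517 - 14))*276357) = 696761/(-4354938 + (-788432 - 531)*276357) = 696761/(-4354938 - 788963*276357) = 696761/(-4354938 - 218035447791) = 696761/(-218039802729) = 696761*(-1/218039802729) = -696761/218039802729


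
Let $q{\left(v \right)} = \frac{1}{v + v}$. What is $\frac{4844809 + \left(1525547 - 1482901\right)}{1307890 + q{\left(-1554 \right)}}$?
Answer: $\frac{15190210140}{4064922119} \approx 3.7369$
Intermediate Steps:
$q{\left(v \right)} = \frac{1}{2 v}$
$\frac{4844809 + \left(1525547 - 1482901\right)}{1307890 + q{\left(-1554 \right)}} = \frac{4844809 + \left(1525547 - 1482901\right)}{1307890 + \frac{1}{2 \left(-1554\right)}} = \frac{4844809 + \left(1525547 - 1482901\right)}{1307890 + \frac{1}{2} \left(- \frac{1}{1554}\right)} = \frac{4844809 + 42646}{1307890 - \frac{1}{3108}} = \frac{4887455}{\frac{4064922119}{3108}} = 4887455 \cdot \frac{3108}{4064922119} = \frac{15190210140}{4064922119}$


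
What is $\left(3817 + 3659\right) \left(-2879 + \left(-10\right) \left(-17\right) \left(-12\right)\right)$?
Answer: $-36774444$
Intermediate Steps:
$\left(3817 + 3659\right) \left(-2879 + \left(-10\right) \left(-17\right) \left(-12\right)\right) = 7476 \left(-2879 + 170 \left(-12\right)\right) = 7476 \left(-2879 - 2040\right) = 7476 \left(-4919\right) = -36774444$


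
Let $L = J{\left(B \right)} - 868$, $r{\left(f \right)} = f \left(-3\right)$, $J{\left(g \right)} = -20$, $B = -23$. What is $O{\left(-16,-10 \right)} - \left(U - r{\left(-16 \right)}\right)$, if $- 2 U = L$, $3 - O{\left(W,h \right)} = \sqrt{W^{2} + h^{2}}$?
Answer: $-393 - 2 \sqrt{89} \approx -411.87$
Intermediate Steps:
$r{\left(f \right)} = - 3 f$
$O{\left(W,h \right)} = 3 - \sqrt{W^{2} + h^{2}}$
$L = -888$ ($L = -20 - 868 = -888$)
$U = 444$ ($U = \left(- \frac{1}{2}\right) \left(-888\right) = 444$)
$O{\left(-16,-10 \right)} - \left(U - r{\left(-16 \right)}\right) = \left(3 - \sqrt{\left(-16\right)^{2} + \left(-10\right)^{2}}\right) - \left(444 - \left(-3\right) \left(-16\right)\right) = \left(3 - \sqrt{256 + 100}\right) - \left(444 - 48\right) = \left(3 - \sqrt{356}\right) - \left(444 - 48\right) = \left(3 - 2 \sqrt{89}\right) - 396 = -393 - 2 \sqrt{89}$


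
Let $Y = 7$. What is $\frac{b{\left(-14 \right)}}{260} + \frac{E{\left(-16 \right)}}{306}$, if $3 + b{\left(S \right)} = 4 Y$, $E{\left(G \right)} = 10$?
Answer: $\frac{1025}{7956} \approx 0.12883$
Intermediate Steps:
$b{\left(S \right)} = 25$ ($b{\left(S \right)} = -3 + 4 \cdot 7 = -3 + 28 = 25$)
$\frac{b{\left(-14 \right)}}{260} + \frac{E{\left(-16 \right)}}{306} = \frac{25}{260} + \frac{10}{306} = 25 \cdot \frac{1}{260} + 10 \cdot \frac{1}{306} = \frac{5}{52} + \frac{5}{153} = \frac{1025}{7956}$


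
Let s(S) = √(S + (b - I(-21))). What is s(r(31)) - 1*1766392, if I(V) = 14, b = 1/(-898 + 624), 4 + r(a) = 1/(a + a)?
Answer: -1766392 + I*√324441071/4247 ≈ -1.7664e+6 + 4.2412*I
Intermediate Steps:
r(a) = -4 + 1/(2*a) (r(a) = -4 + 1/(a + a) = -4 + 1/(2*a))
b = -1/274 (b = 1/(-274) = -1/274 ≈ -0.0036496)
s(S) = √(-3837/274 + S) (s(S) = √(S + (-1/274 - 1*14)) = √(S + (-1/274 - 14)) = √(S - 3837/274) = √(-3837/274 + S))
s(r(31)) - 1*1766392 = √(-1051338 + 75076*(-4 + (½)/31))/274 - 1*1766392 = √(-1051338 + 75076*(-4 + (½)*(1/31)))/274 - 1766392 = √(-1051338 + 75076*(-4 + 1/62))/274 - 1766392 = √(-1051338 + 75076*(-247/62))/274 - 1766392 = √(-1051338 - 9271886/31)/274 - 1766392 = √(-41863364/31)/274 - 1766392 = (2*I*√324441071/31)/274 - 1766392 = I*√324441071/4247 - 1766392 = -1766392 + I*√324441071/4247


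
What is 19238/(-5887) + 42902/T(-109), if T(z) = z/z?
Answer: 252544836/5887 ≈ 42899.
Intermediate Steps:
T(z) = 1
19238/(-5887) + 42902/T(-109) = 19238/(-5887) + 42902/1 = 19238*(-1/5887) + 42902*1 = -19238/5887 + 42902 = 252544836/5887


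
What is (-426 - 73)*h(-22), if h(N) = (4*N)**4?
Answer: -29924798464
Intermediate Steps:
h(N) = 256*N**4
(-426 - 73)*h(-22) = (-426 - 73)*(256*(-22)**4) = -127744*234256 = -499*59969536 = -29924798464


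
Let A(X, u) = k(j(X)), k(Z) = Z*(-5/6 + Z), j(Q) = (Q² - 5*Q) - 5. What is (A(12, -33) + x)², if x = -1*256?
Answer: 1261315225/36 ≈ 3.5037e+7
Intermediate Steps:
j(Q) = -5 + Q² - 5*Q
x = -256
k(Z) = Z*(-⅚ + Z) (k(Z) = Z*(-5*⅙ + Z) = Z*(-⅚ + Z))
A(X, u) = (-35 - 30*X + 6*X²)*(-5 + X² - 5*X)/6 (A(X, u) = (-5 + X² - 5*X)*(-5 + 6*(-5 + X² - 5*X))/6 = (-5 + X² - 5*X)*(-5 + (-30 - 30*X + 6*X²))/6 = (-5 + X² - 5*X)*(-35 - 30*X + 6*X²)/6 = (-35 - 30*X + 6*X²)*(-5 + X² - 5*X)/6)
(A(12, -33) + x)² = ((5 - 1*12² + 5*12)*(35 - 6*12² + 30*12)/6 - 256)² = ((5 - 1*144 + 60)*(35 - 6*144 + 360)/6 - 256)² = ((5 - 144 + 60)*(35 - 864 + 360)/6 - 256)² = ((⅙)*(-79)*(-469) - 256)² = (37051/6 - 256)² = (35515/6)² = 1261315225/36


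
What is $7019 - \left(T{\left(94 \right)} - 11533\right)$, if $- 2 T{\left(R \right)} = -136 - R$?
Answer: $18437$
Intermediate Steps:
$T{\left(R \right)} = 68 + \frac{R}{2}$ ($T{\left(R \right)} = - \frac{-136 - R}{2} = 68 + \frac{R}{2}$)
$7019 - \left(T{\left(94 \right)} - 11533\right) = 7019 - \left(\left(68 + \frac{1}{2} \cdot 94\right) - 11533\right) = 7019 - \left(\left(68 + 47\right) - 11533\right) = 7019 - \left(115 - 11533\right) = 7019 - -11418 = 7019 + 11418 = 18437$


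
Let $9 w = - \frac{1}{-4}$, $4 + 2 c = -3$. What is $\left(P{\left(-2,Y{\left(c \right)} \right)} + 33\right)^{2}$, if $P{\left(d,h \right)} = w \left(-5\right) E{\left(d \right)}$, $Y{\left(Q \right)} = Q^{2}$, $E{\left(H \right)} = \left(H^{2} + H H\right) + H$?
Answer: $\frac{37249}{36} \approx 1034.7$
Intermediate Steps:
$c = - \frac{7}{2}$ ($c = -2 + \frac{1}{2} \left(-3\right) = -2 - \frac{3}{2} = - \frac{7}{2} \approx -3.5$)
$E{\left(H \right)} = H + 2 H^{2}$ ($E{\left(H \right)} = \left(H^{2} + H^{2}\right) + H = 2 H^{2} + H = H + 2 H^{2}$)
$w = \frac{1}{36}$ ($w = \frac{\left(-1\right) \frac{1}{-4}}{9} = \frac{\left(-1\right) \left(- \frac{1}{4}\right)}{9} = \frac{1}{9} \cdot \frac{1}{4} = \frac{1}{36} \approx 0.027778$)
$P{\left(d,h \right)} = - \frac{5 d \left(1 + 2 d\right)}{36}$ ($P{\left(d,h \right)} = \frac{1}{36} \left(-5\right) d \left(1 + 2 d\right) = - \frac{5 d \left(1 + 2 d\right)}{36}$)
$\left(P{\left(-2,Y{\left(c \right)} \right)} + 33\right)^{2} = \left(\left(- \frac{5}{36}\right) \left(-2\right) \left(1 + 2 \left(-2\right)\right) + 33\right)^{2} = \left(\left(- \frac{5}{36}\right) \left(-2\right) \left(1 - 4\right) + 33\right)^{2} = \left(\left(- \frac{5}{36}\right) \left(-2\right) \left(-3\right) + 33\right)^{2} = \left(- \frac{5}{6} + 33\right)^{2} = \left(\frac{193}{6}\right)^{2} = \frac{37249}{36}$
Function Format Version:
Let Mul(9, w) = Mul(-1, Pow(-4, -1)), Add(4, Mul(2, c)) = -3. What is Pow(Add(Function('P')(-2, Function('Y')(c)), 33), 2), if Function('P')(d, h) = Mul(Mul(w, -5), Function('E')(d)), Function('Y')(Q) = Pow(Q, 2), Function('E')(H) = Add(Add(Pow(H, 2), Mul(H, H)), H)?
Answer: Rational(37249, 36) ≈ 1034.7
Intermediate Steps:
c = Rational(-7, 2) (c = Add(-2, Mul(Rational(1, 2), -3)) = Add(-2, Rational(-3, 2)) = Rational(-7, 2) ≈ -3.5000)
Function('E')(H) = Add(H, Mul(2, Pow(H, 2))) (Function('E')(H) = Add(Add(Pow(H, 2), Pow(H, 2)), H) = Add(Mul(2, Pow(H, 2)), H) = Add(H, Mul(2, Pow(H, 2))))
w = Rational(1, 36) (w = Mul(Rational(1, 9), Mul(-1, Pow(-4, -1))) = Mul(Rational(1, 9), Mul(-1, Rational(-1, 4))) = Mul(Rational(1, 9), Rational(1, 4)) = Rational(1, 36) ≈ 0.027778)
Function('P')(d, h) = Mul(Rational(-5, 36), d, Add(1, Mul(2, d))) (Function('P')(d, h) = Mul(Mul(Rational(1, 36), -5), Mul(d, Add(1, Mul(2, d)))) = Mul(Rational(-5, 36), Mul(d, Add(1, Mul(2, d)))) = Mul(Rational(-5, 36), d, Add(1, Mul(2, d))))
Pow(Add(Function('P')(-2, Function('Y')(c)), 33), 2) = Pow(Add(Mul(Rational(-5, 36), -2, Add(1, Mul(2, -2))), 33), 2) = Pow(Add(Mul(Rational(-5, 36), -2, Add(1, -4)), 33), 2) = Pow(Add(Mul(Rational(-5, 36), -2, -3), 33), 2) = Pow(Add(Rational(-5, 6), 33), 2) = Pow(Rational(193, 6), 2) = Rational(37249, 36)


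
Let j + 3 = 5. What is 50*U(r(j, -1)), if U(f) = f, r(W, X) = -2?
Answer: -100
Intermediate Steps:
j = 2 (j = -3 + 5 = 2)
50*U(r(j, -1)) = 50*(-2) = -100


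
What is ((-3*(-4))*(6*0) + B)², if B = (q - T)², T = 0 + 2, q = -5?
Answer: 2401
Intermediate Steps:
T = 2
B = 49 (B = (-5 - 1*2)² = (-5 - 2)² = (-7)² = 49)
((-3*(-4))*(6*0) + B)² = ((-3*(-4))*(6*0) + 49)² = (12*0 + 49)² = (0 + 49)² = 49² = 2401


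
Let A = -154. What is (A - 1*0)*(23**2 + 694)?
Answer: -188342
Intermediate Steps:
(A - 1*0)*(23**2 + 694) = (-154 - 1*0)*(23**2 + 694) = (-154 + 0)*(529 + 694) = -154*1223 = -188342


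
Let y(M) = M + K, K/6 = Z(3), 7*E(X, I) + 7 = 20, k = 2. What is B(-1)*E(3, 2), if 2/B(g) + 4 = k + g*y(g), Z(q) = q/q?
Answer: -26/49 ≈ -0.53061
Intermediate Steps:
Z(q) = 1
E(X, I) = 13/7 (E(X, I) = -1 + (⅐)*20 = -1 + 20/7 = 13/7)
K = 6 (K = 6*1 = 6)
y(M) = 6 + M (y(M) = M + 6 = 6 + M)
B(g) = 2/(-2 + g*(6 + g)) (B(g) = 2/(-4 + (2 + g*(6 + g))) = 2/(-2 + g*(6 + g)))
B(-1)*E(3, 2) = (2/(-2 - (6 - 1)))*(13/7) = (2/(-2 - 1*5))*(13/7) = (2/(-2 - 5))*(13/7) = (2/(-7))*(13/7) = (2*(-⅐))*(13/7) = -2/7*13/7 = -26/49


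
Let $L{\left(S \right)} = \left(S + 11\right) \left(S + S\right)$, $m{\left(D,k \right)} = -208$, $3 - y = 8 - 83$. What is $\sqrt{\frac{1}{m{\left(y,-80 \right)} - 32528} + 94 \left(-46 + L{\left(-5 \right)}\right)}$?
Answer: $\frac{i \sqrt{667367359230}}{8184} \approx 99.82 i$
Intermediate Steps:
$y = 78$ ($y = 3 - \left(8 - 83\right) = 3 - -75 = 3 + 75 = 78$)
$L{\left(S \right)} = 2 S \left(11 + S\right)$ ($L{\left(S \right)} = \left(11 + S\right) 2 S = 2 S \left(11 + S\right)$)
$\sqrt{\frac{1}{m{\left(y,-80 \right)} - 32528} + 94 \left(-46 + L{\left(-5 \right)}\right)} = \sqrt{\frac{1}{-208 - 32528} + 94 \left(-46 + 2 \left(-5\right) \left(11 - 5\right)\right)} = \sqrt{\frac{1}{-32736} + 94 \left(-46 + 2 \left(-5\right) 6\right)} = \sqrt{- \frac{1}{32736} + 94 \left(-46 - 60\right)} = \sqrt{- \frac{1}{32736} + 94 \left(-106\right)} = \sqrt{- \frac{1}{32736} - 9964} = \sqrt{- \frac{326181505}{32736}} = \frac{i \sqrt{667367359230}}{8184}$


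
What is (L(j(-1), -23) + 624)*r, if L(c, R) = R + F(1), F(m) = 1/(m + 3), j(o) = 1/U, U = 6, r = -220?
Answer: -132275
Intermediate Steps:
j(o) = 1/6
F(m) = 1/(3 + m)
L(c, R) = 1/4 + R (L(c, R) = R + 1/(3 + 1) = R + 1/4 = 1/4 + R)
(L(j(-1), -23) + 624)*r = ((1/4 - 23) + 624)*(-220) = (-91/4 + 624)*(-220) = (2405/4)*(-220) = -132275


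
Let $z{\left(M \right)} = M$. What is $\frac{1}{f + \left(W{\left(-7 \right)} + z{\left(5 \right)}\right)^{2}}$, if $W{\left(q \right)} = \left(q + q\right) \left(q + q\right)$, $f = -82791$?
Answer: $- \frac{1}{42390} \approx -2.359 \cdot 10^{-5}$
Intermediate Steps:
$W{\left(q \right)} = 4 q^{2}$ ($W{\left(q \right)} = 2 q 2 q = 4 q^{2}$)
$\frac{1}{f + \left(W{\left(-7 \right)} + z{\left(5 \right)}\right)^{2}} = \frac{1}{-82791 + \left(4 \left(-7\right)^{2} + 5\right)^{2}} = \frac{1}{-82791 + \left(4 \cdot 49 + 5\right)^{2}} = \frac{1}{-82791 + \left(196 + 5\right)^{2}} = \frac{1}{-82791 + 201^{2}} = \frac{1}{-82791 + 40401} = \frac{1}{-42390} = - \frac{1}{42390}$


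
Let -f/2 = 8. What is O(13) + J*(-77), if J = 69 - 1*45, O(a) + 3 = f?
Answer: -1867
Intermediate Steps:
f = -16 (f = -2*8 = -16)
O(a) = -19 (O(a) = -3 - 16 = -19)
J = 24 (J = 69 - 45 = 24)
O(13) + J*(-77) = -19 + 24*(-77) = -19 - 1848 = -1867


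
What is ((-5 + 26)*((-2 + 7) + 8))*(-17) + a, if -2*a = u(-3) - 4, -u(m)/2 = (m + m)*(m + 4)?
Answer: -4645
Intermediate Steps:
u(m) = -4*m*(4 + m) (u(m) = -2*(m + m)*(m + 4) = -2*2*m*(4 + m) = -4*m*(4 + m))
a = -4 (a = -(-4*(-3)*(4 - 3) - 4)/2 = -(-4*(-3)*1 - 4)/2 = -(12 - 4)/2 = -½*8 = -4)
((-5 + 26)*((-2 + 7) + 8))*(-17) + a = ((-5 + 26)*((-2 + 7) + 8))*(-17) - 4 = (21*(5 + 8))*(-17) - 4 = (21*13)*(-17) - 4 = 273*(-17) - 4 = -4641 - 4 = -4645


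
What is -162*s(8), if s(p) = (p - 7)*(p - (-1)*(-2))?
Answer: -972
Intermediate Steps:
s(p) = (-7 + p)*(-2 + p) (s(p) = (-7 + p)*(p - 1*2) = (-7 + p)*(p - 2) = (-7 + p)*(-2 + p))
-162*s(8) = -162*(14 + 8**2 - 9*8) = -162*(14 + 64 - 72) = -162*6 = -972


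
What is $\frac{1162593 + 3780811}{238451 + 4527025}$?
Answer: $\frac{1235851}{1191369} \approx 1.0373$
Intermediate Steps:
$\frac{1162593 + 3780811}{238451 + 4527025} = \frac{4943404}{4765476} = 4943404 \cdot \frac{1}{4765476} = \frac{1235851}{1191369}$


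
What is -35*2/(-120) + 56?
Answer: 679/12 ≈ 56.583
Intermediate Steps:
-35*2/(-120) + 56 = -70*(-1/120) + 56 = 7/12 + 56 = 679/12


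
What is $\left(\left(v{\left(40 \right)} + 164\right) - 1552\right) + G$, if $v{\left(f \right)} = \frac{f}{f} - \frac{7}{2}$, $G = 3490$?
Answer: $\frac{4199}{2} \approx 2099.5$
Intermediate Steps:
$v{\left(f \right)} = - \frac{5}{2}$ ($v{\left(f \right)} = 1 - \frac{7}{2} = - \frac{5}{2}$)
$\left(\left(v{\left(40 \right)} + 164\right) - 1552\right) + G = \left(\left(- \frac{5}{2} + 164\right) - 1552\right) + 3490 = \left(\frac{323}{2} - 1552\right) + 3490 = - \frac{2781}{2} + 3490 = \frac{4199}{2}$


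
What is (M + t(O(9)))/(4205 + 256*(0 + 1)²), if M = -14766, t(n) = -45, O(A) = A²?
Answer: -4937/1487 ≈ -3.3201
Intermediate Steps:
(M + t(O(9)))/(4205 + 256*(0 + 1)²) = (-14766 - 45)/(4205 + 256*(0 + 1)²) = -14811/(4205 + 256*1²) = -14811/(4205 + 256*1) = -14811/(4205 + 256) = -14811/4461 = -14811*1/4461 = -4937/1487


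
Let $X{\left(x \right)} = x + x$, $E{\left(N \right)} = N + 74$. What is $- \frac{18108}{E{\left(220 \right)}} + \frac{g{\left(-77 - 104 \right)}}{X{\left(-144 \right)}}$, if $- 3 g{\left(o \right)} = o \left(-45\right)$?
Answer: $- \frac{245383}{4704} \approx -52.165$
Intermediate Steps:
$E{\left(N \right)} = 74 + N$
$g{\left(o \right)} = 15 o$ ($g{\left(o \right)} = - \frac{o \left(-45\right)}{3} = - \frac{\left(-45\right) o}{3} = 15 o$)
$X{\left(x \right)} = 2 x$
$- \frac{18108}{E{\left(220 \right)}} + \frac{g{\left(-77 - 104 \right)}}{X{\left(-144 \right)}} = - \frac{18108}{74 + 220} + \frac{15 \left(-77 - 104\right)}{2 \left(-144\right)} = - \frac{18108}{294} + \frac{15 \left(-181\right)}{-288} = \left(-18108\right) \frac{1}{294} - - \frac{905}{96} = - \frac{3018}{49} + \frac{905}{96} = - \frac{245383}{4704}$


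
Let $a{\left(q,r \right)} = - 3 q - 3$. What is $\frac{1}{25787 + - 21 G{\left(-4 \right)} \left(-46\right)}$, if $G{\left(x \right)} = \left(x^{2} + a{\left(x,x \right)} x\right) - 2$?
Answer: $\frac{1}{4535} \approx 0.00022051$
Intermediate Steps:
$a{\left(q,r \right)} = -3 - 3 q$
$G{\left(x \right)} = -2 + x^{2} + x \left(-3 - 3 x\right)$ ($G{\left(x \right)} = \left(x^{2} + \left(-3 - 3 x\right) x\right) - 2 = \left(x^{2} + x \left(-3 - 3 x\right)\right) - 2 = -2 + x^{2} + x \left(-3 - 3 x\right)$)
$\frac{1}{25787 + - 21 G{\left(-4 \right)} \left(-46\right)} = \frac{1}{25787 + - 21 \left(-2 + \left(-4\right)^{2} - - 12 \left(1 - 4\right)\right) \left(-46\right)} = \frac{1}{25787 + - 21 \left(-2 + 16 - \left(-12\right) \left(-3\right)\right) \left(-46\right)} = \frac{1}{25787 + - 21 \left(-2 + 16 - 36\right) \left(-46\right)} = \frac{1}{25787 + \left(-21\right) \left(-22\right) \left(-46\right)} = \frac{1}{25787 + 462 \left(-46\right)} = \frac{1}{25787 - 21252} = \frac{1}{4535}$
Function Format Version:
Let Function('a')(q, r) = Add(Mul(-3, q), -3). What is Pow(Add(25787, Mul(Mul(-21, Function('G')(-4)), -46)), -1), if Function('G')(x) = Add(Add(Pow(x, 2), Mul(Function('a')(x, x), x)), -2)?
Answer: Rational(1, 4535) ≈ 0.00022051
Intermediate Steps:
Function('a')(q, r) = Add(-3, Mul(-3, q))
Function('G')(x) = Add(-2, Pow(x, 2), Mul(x, Add(-3, Mul(-3, x)))) (Function('G')(x) = Add(Add(Pow(x, 2), Mul(Add(-3, Mul(-3, x)), x)), -2) = Add(Add(Pow(x, 2), Mul(x, Add(-3, Mul(-3, x)))), -2) = Add(-2, Pow(x, 2), Mul(x, Add(-3, Mul(-3, x)))))
Pow(Add(25787, Mul(Mul(-21, Function('G')(-4)), -46)), -1) = Pow(Add(25787, Mul(Mul(-21, Add(-2, Pow(-4, 2), Mul(-3, -4, Add(1, -4)))), -46)), -1) = Pow(Add(25787, Mul(Mul(-21, Add(-2, 16, Mul(-3, -4, -3))), -46)), -1) = Pow(Add(25787, Mul(Mul(-21, Add(-2, 16, -36)), -46)), -1) = Pow(Add(25787, Mul(Mul(-21, -22), -46)), -1) = Pow(Add(25787, Mul(462, -46)), -1) = Pow(Add(25787, -21252), -1) = Pow(4535, -1) = Rational(1, 4535)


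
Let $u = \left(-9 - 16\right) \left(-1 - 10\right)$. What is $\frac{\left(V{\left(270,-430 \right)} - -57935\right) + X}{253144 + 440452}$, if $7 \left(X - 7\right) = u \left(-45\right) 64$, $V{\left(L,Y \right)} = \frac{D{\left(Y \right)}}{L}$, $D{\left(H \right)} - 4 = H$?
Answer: $- \frac{17388767}{218482740} \approx -0.079589$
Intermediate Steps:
$D{\left(H \right)} = 4 + H$
$u = 275$ ($u = \left(-25\right) \left(-11\right) = 275$)
$V{\left(L,Y \right)} = \frac{4 + Y}{L}$
$X = - \frac{791951}{7}$ ($X = 7 + \frac{275 \left(-45\right) 64}{7} = 7 + \frac{\left(-12375\right) 64}{7} = 7 + \frac{1}{7} \left(-792000\right) = 7 - \frac{792000}{7} = - \frac{791951}{7} \approx -1.1314 \cdot 10^{5}$)
$\frac{\left(V{\left(270,-430 \right)} - -57935\right) + X}{253144 + 440452} = \frac{\left(\frac{4 - 430}{270} - -57935\right) - \frac{791951}{7}}{253144 + 440452} = \frac{\left(\frac{1}{270} \left(-426\right) + 57935\right) - \frac{791951}{7}}{693596} = \left(\left(- \frac{71}{45} + 57935\right) - \frac{791951}{7}\right) \frac{1}{693596} = \left(\frac{2607004}{45} - \frac{791951}{7}\right) \frac{1}{693596} = \left(- \frac{17388767}{315}\right) \frac{1}{693596} = - \frac{17388767}{218482740}$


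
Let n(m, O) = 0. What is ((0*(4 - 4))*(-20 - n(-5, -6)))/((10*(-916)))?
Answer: 0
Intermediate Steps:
((0*(4 - 4))*(-20 - n(-5, -6)))/((10*(-916))) = ((0*(4 - 4))*(-20 - 1*0))/((10*(-916))) = ((0*0)*(-20 + 0))/(-9160) = (0*(-20))*(-1/9160) = 0*(-1/9160) = 0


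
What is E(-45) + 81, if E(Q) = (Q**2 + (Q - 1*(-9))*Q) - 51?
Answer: 3675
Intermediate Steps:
E(Q) = -51 + Q**2 + Q*(9 + Q) (E(Q) = (Q**2 + (Q + 9)*Q) - 51 = (Q**2 + (9 + Q)*Q) - 51 = (Q**2 + Q*(9 + Q)) - 51 = -51 + Q**2 + Q*(9 + Q))
E(-45) + 81 = (-51 + 2*(-45)**2 + 9*(-45)) + 81 = (-51 + 2*2025 - 405) + 81 = (-51 + 4050 - 405) + 81 = 3594 + 81 = 3675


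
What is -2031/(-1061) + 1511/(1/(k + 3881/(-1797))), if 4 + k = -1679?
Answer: -4854770073965/1906617 ≈ -2.5463e+6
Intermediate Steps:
k = -1683 (k = -4 - 1679 = -1683)
-2031/(-1061) + 1511/(1/(k + 3881/(-1797))) = -2031/(-1061) + 1511/(1/(-1683 + 3881/(-1797))) = -2031*(-1/1061) + 1511/(1/(-1683 + 3881*(-1/1797))) = 2031/1061 + 1511/(1/(-1683 - 3881/1797)) = 2031/1061 + 1511/(1/(-3028232/1797)) = 2031/1061 + 1511/(-1797/3028232) = 2031/1061 + 1511*(-3028232/1797) = 2031/1061 - 4575658552/1797 = -4854770073965/1906617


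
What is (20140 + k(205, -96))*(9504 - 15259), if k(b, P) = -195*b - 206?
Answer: 115335955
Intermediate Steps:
k(b, P) = -206 - 195*b
(20140 + k(205, -96))*(9504 - 15259) = (20140 + (-206 - 195*205))*(9504 - 15259) = (20140 + (-206 - 39975))*(-5755) = (20140 - 40181)*(-5755) = -20041*(-5755) = 115335955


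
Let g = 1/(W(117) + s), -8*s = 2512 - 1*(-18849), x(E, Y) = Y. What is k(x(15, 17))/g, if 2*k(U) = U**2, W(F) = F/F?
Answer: -6171017/16 ≈ -3.8569e+5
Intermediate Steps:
s = -21361/8 (s = -(2512 - 1*(-18849))/8 = -(2512 + 18849)/8 = -1/8*21361 = -21361/8 ≈ -2670.1)
W(F) = 1
k(U) = U**2/2
g = -8/21353 (g = 1/(1 - 21361/8) = 1/(-21353/8) = -8/21353 ≈ -0.00037465)
k(x(15, 17))/g = ((1/2)*17**2)/(-8/21353) = ((1/2)*289)*(-21353/8) = (289/2)*(-21353/8) = -6171017/16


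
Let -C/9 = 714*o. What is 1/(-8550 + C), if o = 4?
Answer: -1/34254 ≈ -2.9194e-5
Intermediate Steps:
C = -25704 (C = -6426*4 = -9*2856 = -25704)
1/(-8550 + C) = 1/(-8550 - 25704) = 1/(-34254) = -1/34254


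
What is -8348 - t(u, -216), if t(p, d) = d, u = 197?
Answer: -8132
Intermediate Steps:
-8348 - t(u, -216) = -8348 - 1*(-216) = -8348 + 216 = -8132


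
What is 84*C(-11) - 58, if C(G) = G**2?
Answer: 10106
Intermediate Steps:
84*C(-11) - 58 = 84*(-11)**2 - 58 = 84*121 - 58 = 10164 - 58 = 10106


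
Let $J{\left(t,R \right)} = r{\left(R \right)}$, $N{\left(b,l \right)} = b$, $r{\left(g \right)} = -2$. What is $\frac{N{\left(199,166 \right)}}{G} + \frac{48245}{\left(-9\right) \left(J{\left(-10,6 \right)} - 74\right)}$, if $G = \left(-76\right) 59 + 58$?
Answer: $\frac{106698127}{1513692} \approx 70.489$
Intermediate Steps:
$J{\left(t,R \right)} = -2$
$G = -4426$ ($G = -4484 + 58 = -4426$)
$\frac{N{\left(199,166 \right)}}{G} + \frac{48245}{\left(-9\right) \left(J{\left(-10,6 \right)} - 74\right)} = \frac{199}{-4426} + \frac{48245}{\left(-9\right) \left(-2 - 74\right)} = 199 \left(- \frac{1}{4426}\right) + \frac{48245}{\left(-9\right) \left(-76\right)} = - \frac{199}{4426} + \frac{48245}{684} = \frac{106698127}{1513692}$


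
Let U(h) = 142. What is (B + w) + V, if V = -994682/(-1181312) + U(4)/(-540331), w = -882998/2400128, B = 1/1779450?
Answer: 57341442408107979997/121010221476297740400 ≈ 0.47386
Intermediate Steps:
B = 1/1779450 ≈ 5.6197e-7
w = -441499/1200064 (w = -882998*1/2400128 = -441499/1200064 ≈ -0.36790)
V = 24422262429/29013613376 (V = -994682/(-1181312) + 142/(-540331) = -994682*(-1/1181312) + 142*(-1/540331) = 497341/590656 - 142/540331 = 24422262429/29013613376 ≈ 0.84175)
(B + w) + V = (1/1779450 - 441499/1200064) + 24422262429/29013613376 = -392812097743/1067726942400 + 24422262429/29013613376 = 57341442408107979997/121010221476297740400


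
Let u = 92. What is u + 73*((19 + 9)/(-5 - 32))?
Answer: 1360/37 ≈ 36.757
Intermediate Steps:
u + 73*((19 + 9)/(-5 - 32)) = 92 + 73*((19 + 9)/(-5 - 32)) = 92 + 73*(28/(-37)) = 92 + 73*(28*(-1/37)) = 92 + 73*(-28/37) = 92 - 2044/37 = 1360/37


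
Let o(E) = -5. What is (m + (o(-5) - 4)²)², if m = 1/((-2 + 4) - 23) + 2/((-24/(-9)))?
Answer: 47100769/7056 ≈ 6675.3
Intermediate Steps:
m = 59/84 (m = 1/(2 - 23) + 2/((-24*(-⅑))) = 1/(-21) + 2/(8/3) = -1/21 + 2*(3/8) = -1/21 + ¾ = 59/84 ≈ 0.70238)
(m + (o(-5) - 4)²)² = (59/84 + (-5 - 4)²)² = (59/84 + (-9)²)² = (59/84 + 81)² = (6863/84)² = 47100769/7056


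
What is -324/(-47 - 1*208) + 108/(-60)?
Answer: -9/17 ≈ -0.52941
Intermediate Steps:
-324/(-47 - 1*208) + 108/(-60) = -324/(-47 - 208) + 108*(-1/60) = -324/(-255) - 9/5 = -324*(-1/255) - 9/5 = 108/85 - 9/5 = -9/17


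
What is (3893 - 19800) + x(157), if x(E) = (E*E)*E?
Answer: 3853986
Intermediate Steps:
x(E) = E³ (x(E) = E²*E = E³)
(3893 - 19800) + x(157) = (3893 - 19800) + 157³ = -15907 + 3869893 = 3853986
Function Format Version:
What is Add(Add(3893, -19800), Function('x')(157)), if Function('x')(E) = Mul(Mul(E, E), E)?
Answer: 3853986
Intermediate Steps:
Function('x')(E) = Pow(E, 3) (Function('x')(E) = Mul(Pow(E, 2), E) = Pow(E, 3))
Add(Add(3893, -19800), Function('x')(157)) = Add(Add(3893, -19800), Pow(157, 3)) = Add(-15907, 3869893) = 3853986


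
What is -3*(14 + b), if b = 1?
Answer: -45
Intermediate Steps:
-3*(14 + b) = -3*(14 + 1) = -3*15 = -45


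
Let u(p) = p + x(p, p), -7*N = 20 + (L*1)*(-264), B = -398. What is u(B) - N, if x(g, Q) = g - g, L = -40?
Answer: 7794/7 ≈ 1113.4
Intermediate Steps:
x(g, Q) = 0
N = -10580/7 (N = -(20 - 40*1*(-264))/7 = -(20 - 40*(-264))/7 = -(20 + 10560)/7 = -⅐*10580 = -10580/7 ≈ -1511.4)
u(p) = p (u(p) = p + 0 = p)
u(B) - N = -398 - 1*(-10580/7) = -398 + 10580/7 = 7794/7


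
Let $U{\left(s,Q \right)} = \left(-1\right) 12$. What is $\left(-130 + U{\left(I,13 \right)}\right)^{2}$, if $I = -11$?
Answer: $20164$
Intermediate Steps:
$U{\left(s,Q \right)} = -12$
$\left(-130 + U{\left(I,13 \right)}\right)^{2} = \left(-130 - 12\right)^{2} = \left(-142\right)^{2} = 20164$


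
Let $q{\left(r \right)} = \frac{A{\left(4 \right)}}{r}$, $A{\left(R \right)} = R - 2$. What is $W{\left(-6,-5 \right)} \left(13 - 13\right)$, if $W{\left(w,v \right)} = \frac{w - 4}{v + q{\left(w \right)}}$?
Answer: $0$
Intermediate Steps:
$A{\left(R \right)} = -2 + R$
$q{\left(r \right)} = \frac{2}{r}$ ($q{\left(r \right)} = \frac{-2 + 4}{r} = \frac{2}{r}$)
$W{\left(w,v \right)} = \frac{-4 + w}{v + \frac{2}{w}}$ ($W{\left(w,v \right)} = \frac{w - 4}{v + \frac{2}{w}} = \frac{-4 + w}{v + \frac{2}{w}}$)
$W{\left(-6,-5 \right)} \left(13 - 13\right) = - \frac{6 \left(-4 - 6\right)}{2 - -30} \left(13 - 13\right) = \left(-6\right) \frac{1}{2 + 30} \left(-10\right) \left(13 - 13\right) = \left(-6\right) \frac{1}{32} \left(-10\right) \left(13 - 13\right) = \left(-6\right) \frac{1}{32} \left(-10\right) 0 = \frac{15}{8} \cdot 0 = 0$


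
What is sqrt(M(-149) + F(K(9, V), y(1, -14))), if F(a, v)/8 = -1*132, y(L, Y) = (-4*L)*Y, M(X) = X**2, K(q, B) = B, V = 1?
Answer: sqrt(21145) ≈ 145.41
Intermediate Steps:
y(L, Y) = -4*L*Y
F(a, v) = -1056 (F(a, v) = 8*(-1*132) = 8*(-132) = -1056)
sqrt(M(-149) + F(K(9, V), y(1, -14))) = sqrt((-149)**2 - 1056) = sqrt(22201 - 1056) = sqrt(21145)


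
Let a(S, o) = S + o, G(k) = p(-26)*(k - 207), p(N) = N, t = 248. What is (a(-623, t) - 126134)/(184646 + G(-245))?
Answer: -126509/196398 ≈ -0.64415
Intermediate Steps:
G(k) = 5382 - 26*k (G(k) = -26*(k - 207) = -26*(-207 + k) = 5382 - 26*k)
(a(-623, t) - 126134)/(184646 + G(-245)) = ((-623 + 248) - 126134)/(184646 + (5382 - 26*(-245))) = (-375 - 126134)/(184646 + (5382 + 6370)) = -126509/(184646 + 11752) = -126509/196398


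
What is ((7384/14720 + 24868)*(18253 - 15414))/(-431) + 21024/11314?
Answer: -734876038187109/4486227280 ≈ -1.6381e+5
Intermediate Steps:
((7384/14720 + 24868)*(18253 - 15414))/(-431) + 21024/11314 = ((7384*(1/14720) + 24868)*2839)*(-1/431) + 21024*(1/11314) = ((923/1840 + 24868)*2839)*(-1/431) + 10512/5657 = ((45758043/1840)*2839)*(-1/431) + 10512/5657 = (129907084077/1840)*(-1/431) + 10512/5657 = -129907084077/793040 + 10512/5657 = -734876038187109/4486227280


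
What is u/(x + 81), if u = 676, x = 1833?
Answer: 338/957 ≈ 0.35319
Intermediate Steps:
u/(x + 81) = 676/(1833 + 81) = 676/1914 = 676*(1/1914) = 338/957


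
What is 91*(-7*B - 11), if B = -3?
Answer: 910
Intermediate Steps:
91*(-7*B - 11) = 91*(-7*(-3) - 11) = 91*(21 - 11) = 91*10 = 910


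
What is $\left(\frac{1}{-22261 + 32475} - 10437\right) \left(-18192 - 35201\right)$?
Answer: $\frac{5691881583181}{10214} \approx 5.5726 \cdot 10^{8}$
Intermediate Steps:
$\left(\frac{1}{-22261 + 32475} - 10437\right) \left(-18192 - 35201\right) = \left(\frac{1}{10214} - 10437\right) \left(-53393\right) = \left(- \frac{106603517}{10214}\right) \left(-53393\right) = \frac{5691881583181}{10214}$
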